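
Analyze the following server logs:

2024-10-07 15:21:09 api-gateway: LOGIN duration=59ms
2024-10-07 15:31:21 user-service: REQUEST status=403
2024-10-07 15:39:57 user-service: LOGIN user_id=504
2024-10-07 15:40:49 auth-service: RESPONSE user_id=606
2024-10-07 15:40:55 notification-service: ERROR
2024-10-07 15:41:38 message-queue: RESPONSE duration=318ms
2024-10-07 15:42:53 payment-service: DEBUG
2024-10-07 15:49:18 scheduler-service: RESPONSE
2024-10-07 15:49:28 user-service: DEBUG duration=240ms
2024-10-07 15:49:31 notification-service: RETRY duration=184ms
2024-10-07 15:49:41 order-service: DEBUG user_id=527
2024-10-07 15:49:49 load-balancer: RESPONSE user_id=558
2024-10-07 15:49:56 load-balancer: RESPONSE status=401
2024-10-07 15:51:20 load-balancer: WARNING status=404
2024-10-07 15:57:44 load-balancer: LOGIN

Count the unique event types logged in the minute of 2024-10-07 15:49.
3

To count unique event types:

1. Filter events in the minute starting at 2024-10-07 15:49
2. Extract event types from matching entries
3. Count unique types: 3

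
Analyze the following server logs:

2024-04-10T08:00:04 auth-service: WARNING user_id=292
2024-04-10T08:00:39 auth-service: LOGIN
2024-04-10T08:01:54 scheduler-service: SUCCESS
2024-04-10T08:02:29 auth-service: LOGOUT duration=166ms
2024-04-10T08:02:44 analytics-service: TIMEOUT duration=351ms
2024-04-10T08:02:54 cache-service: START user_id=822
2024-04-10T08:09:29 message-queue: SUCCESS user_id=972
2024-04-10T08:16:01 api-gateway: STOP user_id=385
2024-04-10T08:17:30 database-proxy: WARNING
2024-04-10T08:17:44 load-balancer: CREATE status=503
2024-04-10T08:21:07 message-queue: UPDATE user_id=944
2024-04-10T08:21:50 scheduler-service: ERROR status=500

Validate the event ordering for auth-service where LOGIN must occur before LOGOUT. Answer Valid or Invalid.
Valid

To validate ordering:

1. Required order: LOGIN → LOGOUT
2. Rule: LOGIN must occur before LOGOUT
3. Check actual order of events for auth-service
4. Result: Valid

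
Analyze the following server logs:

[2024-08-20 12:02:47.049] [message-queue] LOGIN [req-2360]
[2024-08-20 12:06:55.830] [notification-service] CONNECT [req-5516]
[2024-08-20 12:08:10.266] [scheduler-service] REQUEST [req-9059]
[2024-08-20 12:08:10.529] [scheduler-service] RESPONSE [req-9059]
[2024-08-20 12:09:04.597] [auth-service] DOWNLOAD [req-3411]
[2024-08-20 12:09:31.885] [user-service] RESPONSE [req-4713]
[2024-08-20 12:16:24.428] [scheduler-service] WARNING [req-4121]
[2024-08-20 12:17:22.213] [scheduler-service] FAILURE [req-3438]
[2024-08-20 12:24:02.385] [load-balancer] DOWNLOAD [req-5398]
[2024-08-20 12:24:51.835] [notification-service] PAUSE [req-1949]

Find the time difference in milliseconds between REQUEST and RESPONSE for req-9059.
263

To calculate latency:

1. Find REQUEST with id req-9059: 2024-08-20 12:08:10.266
2. Find RESPONSE with id req-9059: 2024-08-20 12:08:10.529
3. Latency: 2024-08-20 12:08:10.529 - 2024-08-20 12:08:10.266 = 263ms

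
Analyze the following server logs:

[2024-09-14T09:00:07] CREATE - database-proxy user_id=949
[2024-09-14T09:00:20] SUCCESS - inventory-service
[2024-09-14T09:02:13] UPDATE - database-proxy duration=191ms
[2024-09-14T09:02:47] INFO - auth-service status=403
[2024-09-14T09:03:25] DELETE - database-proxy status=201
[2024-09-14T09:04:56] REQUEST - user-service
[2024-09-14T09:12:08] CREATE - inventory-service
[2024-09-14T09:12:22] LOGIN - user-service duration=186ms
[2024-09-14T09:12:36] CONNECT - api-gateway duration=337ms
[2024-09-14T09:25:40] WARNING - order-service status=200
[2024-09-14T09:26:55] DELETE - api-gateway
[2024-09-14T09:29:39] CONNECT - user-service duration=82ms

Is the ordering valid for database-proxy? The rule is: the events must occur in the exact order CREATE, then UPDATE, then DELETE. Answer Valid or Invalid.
Valid

To validate ordering:

1. Required order: CREATE → UPDATE → DELETE
2. Rule: the events must occur in the exact order CREATE, then UPDATE, then DELETE
3. Check actual order of events for database-proxy
4. Result: Valid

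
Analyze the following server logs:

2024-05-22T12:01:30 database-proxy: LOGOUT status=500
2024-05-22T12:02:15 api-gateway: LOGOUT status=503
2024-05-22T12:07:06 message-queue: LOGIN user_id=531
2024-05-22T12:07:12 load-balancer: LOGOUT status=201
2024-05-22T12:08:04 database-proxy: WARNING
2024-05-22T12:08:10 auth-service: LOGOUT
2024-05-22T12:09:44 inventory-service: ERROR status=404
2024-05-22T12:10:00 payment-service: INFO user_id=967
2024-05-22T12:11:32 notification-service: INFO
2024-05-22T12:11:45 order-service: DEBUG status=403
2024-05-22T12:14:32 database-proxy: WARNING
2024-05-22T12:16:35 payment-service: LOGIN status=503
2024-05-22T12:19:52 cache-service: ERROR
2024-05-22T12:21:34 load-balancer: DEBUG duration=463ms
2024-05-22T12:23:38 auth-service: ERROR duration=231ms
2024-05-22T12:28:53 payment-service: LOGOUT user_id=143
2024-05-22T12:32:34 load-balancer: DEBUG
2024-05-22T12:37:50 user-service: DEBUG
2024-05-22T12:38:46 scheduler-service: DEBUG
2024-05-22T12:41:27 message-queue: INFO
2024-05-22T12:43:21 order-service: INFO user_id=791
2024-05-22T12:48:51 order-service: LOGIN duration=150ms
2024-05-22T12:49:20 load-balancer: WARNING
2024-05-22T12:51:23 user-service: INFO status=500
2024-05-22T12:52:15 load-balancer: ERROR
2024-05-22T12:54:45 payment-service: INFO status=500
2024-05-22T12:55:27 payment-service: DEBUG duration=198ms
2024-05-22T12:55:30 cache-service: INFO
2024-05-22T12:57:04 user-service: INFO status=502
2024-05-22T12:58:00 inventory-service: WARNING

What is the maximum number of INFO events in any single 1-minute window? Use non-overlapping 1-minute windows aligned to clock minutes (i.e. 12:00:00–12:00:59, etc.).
1

To find the burst window:

1. Divide the log period into non-overlapping 1-minute windows starting at 12:00
2. Count INFO events in each window
3. Find the window with maximum count
4. Maximum events in a window: 1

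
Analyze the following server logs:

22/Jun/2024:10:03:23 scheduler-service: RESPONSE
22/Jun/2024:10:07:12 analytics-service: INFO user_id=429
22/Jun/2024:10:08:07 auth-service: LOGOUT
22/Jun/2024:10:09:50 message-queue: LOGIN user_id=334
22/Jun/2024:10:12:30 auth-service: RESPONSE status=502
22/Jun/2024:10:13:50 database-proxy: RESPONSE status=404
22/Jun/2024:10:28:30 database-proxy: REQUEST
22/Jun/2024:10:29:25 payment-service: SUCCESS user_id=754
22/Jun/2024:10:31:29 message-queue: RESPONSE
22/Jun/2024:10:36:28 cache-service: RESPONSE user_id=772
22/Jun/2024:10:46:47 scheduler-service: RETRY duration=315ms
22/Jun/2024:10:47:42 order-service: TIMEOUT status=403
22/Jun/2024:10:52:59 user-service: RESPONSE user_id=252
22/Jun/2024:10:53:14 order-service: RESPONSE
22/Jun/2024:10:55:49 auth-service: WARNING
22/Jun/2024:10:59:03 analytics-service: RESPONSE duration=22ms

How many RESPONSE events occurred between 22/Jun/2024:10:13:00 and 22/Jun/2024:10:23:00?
1

To count events in the time window:

1. Window boundaries: 22/Jun/2024:10:13:00 to 22/Jun/2024:10:23:00
2. Filter for RESPONSE events within this window
3. Count matching events: 1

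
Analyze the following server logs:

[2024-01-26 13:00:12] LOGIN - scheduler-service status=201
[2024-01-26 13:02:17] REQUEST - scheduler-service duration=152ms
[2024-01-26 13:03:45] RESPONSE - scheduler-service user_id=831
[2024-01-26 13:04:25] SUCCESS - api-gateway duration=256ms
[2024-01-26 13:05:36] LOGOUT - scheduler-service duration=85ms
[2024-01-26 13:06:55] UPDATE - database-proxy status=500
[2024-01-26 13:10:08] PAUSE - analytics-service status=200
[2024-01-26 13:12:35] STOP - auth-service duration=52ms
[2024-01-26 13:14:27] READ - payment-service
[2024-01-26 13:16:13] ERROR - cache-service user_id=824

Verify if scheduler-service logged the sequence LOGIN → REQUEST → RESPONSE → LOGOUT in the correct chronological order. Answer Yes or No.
Yes

To verify sequence order:

1. Find all events in sequence LOGIN → REQUEST → RESPONSE → LOGOUT for scheduler-service
2. Extract their timestamps
3. Check if timestamps are in ascending order
4. Result: Yes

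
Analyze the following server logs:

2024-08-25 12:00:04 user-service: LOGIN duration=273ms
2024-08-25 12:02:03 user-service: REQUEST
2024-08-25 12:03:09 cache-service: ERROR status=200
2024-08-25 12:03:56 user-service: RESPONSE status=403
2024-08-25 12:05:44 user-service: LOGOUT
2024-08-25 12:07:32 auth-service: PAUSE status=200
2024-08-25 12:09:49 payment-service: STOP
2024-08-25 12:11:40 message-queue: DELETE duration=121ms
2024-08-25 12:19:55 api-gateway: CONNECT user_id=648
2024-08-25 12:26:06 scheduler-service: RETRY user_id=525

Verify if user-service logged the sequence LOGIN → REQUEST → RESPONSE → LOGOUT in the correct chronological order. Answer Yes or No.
Yes

To verify sequence order:

1. Find all events in sequence LOGIN → REQUEST → RESPONSE → LOGOUT for user-service
2. Extract their timestamps
3. Check if timestamps are in ascending order
4. Result: Yes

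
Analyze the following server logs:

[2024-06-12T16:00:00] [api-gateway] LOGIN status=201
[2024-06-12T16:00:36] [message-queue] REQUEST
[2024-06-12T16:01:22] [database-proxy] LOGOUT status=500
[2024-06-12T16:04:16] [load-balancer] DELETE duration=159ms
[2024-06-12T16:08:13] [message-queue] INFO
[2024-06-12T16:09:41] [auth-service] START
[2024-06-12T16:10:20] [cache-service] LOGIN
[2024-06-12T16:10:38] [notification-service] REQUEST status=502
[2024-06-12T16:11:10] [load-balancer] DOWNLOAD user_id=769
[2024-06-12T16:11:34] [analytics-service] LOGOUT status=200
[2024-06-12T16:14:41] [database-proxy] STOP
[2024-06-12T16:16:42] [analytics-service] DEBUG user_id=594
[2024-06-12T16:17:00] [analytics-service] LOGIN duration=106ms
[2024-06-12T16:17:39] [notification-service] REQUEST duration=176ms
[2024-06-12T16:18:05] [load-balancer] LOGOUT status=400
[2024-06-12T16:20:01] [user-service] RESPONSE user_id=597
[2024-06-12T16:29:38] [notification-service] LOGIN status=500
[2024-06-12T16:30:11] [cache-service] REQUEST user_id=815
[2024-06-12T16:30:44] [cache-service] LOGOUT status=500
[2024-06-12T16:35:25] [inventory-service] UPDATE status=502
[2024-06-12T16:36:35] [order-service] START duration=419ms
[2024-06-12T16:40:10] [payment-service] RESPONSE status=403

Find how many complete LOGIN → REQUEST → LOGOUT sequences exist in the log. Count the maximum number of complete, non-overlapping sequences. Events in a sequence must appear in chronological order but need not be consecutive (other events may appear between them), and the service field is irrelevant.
4

To count sequences:

1. Look for pattern: LOGIN → REQUEST → LOGOUT
2. Greedily scan the log in chronological order, matching each sequence element in turn (ignoring service)
3. Each time the full pattern completes, increment the count and restart matching from the next event
4. Complete non-overlapping sequences found: 4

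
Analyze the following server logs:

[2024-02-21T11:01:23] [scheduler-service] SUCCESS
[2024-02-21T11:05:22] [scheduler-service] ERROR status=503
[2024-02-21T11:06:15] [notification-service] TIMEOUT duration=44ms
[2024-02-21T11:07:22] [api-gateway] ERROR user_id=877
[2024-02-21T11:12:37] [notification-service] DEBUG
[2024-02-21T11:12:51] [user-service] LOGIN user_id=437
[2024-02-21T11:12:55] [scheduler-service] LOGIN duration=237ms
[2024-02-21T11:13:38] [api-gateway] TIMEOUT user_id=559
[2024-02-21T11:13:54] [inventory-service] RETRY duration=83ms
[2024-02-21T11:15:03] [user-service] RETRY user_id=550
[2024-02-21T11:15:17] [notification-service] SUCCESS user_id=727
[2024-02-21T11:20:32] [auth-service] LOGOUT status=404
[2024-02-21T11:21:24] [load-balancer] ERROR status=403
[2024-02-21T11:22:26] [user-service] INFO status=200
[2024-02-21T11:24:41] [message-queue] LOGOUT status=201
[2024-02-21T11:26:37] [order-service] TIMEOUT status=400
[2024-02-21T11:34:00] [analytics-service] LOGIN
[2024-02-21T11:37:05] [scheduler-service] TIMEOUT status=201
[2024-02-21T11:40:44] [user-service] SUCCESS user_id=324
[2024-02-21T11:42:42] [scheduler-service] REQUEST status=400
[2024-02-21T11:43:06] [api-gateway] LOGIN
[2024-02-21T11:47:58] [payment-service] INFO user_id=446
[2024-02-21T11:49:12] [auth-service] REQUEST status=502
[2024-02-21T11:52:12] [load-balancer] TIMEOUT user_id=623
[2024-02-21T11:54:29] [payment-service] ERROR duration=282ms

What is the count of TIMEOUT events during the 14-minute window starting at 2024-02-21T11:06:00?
2

To count events in the time window:

1. Window boundaries: 2024-02-21T11:06:00 to 2024-02-21T11:20:00
2. Filter for TIMEOUT events within this window
3. Count matching events: 2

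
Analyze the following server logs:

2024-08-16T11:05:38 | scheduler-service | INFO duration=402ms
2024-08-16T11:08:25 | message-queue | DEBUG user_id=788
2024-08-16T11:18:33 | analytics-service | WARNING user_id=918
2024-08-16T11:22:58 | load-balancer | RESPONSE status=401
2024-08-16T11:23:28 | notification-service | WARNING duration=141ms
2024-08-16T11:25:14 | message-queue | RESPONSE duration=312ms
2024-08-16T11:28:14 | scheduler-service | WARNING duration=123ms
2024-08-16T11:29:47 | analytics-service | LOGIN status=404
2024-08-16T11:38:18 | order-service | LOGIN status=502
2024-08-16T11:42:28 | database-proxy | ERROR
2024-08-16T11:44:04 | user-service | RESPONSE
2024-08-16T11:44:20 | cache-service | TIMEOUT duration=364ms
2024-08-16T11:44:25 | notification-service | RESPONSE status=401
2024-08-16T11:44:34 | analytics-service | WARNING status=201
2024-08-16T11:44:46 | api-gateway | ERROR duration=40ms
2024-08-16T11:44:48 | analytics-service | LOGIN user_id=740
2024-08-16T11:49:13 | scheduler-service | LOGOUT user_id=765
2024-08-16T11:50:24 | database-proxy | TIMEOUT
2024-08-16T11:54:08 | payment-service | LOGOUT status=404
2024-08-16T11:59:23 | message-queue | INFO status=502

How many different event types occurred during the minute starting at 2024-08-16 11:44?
5

To count unique event types:

1. Filter events in the minute starting at 2024-08-16 11:44
2. Extract event types from matching entries
3. Count unique types: 5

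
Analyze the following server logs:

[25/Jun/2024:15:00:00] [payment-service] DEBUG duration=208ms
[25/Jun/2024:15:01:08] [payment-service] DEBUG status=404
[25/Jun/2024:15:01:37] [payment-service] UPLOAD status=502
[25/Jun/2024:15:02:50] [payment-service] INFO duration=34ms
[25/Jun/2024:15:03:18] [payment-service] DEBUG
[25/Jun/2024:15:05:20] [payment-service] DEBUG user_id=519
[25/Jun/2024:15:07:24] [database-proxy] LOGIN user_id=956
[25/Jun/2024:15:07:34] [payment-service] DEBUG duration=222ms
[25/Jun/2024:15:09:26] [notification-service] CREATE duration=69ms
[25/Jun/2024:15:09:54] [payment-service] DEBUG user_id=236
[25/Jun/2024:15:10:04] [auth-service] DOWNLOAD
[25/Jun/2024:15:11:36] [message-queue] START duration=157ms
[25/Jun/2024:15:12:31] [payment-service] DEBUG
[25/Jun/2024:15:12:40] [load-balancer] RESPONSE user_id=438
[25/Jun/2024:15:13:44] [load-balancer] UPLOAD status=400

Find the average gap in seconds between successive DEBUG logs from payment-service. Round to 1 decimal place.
125.2

To calculate average interval:

1. Find all DEBUG events for payment-service in order
2. Calculate time gaps between consecutive events
3. Compute mean of gaps: 751 / 6 = 125.2 seconds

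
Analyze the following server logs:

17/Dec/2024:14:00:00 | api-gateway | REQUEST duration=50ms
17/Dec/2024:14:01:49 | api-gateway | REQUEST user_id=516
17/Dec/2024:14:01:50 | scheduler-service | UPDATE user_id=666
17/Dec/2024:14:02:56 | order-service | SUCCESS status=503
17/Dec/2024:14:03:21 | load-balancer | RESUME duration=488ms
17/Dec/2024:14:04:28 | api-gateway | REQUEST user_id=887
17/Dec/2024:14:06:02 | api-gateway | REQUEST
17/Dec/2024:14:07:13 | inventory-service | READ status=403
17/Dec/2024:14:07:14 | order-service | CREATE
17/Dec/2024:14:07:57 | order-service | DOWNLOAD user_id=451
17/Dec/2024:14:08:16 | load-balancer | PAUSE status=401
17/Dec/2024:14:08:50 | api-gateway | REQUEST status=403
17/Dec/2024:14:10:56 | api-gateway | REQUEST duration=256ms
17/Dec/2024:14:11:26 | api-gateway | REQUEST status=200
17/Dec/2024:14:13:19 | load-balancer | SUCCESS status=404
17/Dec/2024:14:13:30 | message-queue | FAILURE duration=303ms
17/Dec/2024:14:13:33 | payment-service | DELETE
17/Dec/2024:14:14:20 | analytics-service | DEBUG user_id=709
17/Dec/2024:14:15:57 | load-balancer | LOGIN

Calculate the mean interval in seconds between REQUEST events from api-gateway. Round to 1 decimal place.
114.3

To calculate average interval:

1. Find all REQUEST events for api-gateway in order
2. Calculate time gaps between consecutive events
3. Compute mean of gaps: 686 / 6 = 114.3 seconds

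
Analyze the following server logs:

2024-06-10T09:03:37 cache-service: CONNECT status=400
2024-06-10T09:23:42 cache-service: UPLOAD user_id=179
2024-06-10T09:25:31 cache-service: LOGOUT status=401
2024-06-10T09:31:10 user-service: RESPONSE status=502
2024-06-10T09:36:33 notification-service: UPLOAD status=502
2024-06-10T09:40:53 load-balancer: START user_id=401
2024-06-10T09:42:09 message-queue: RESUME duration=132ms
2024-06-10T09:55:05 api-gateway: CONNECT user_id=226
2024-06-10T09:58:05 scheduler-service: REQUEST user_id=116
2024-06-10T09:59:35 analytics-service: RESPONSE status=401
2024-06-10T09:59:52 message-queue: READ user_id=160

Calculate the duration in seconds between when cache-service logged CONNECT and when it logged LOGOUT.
1314

To find the time between events:

1. Locate the first CONNECT event for cache-service: 2024-06-10T09:03:37
2. Locate the first LOGOUT event for cache-service: 2024-06-10T09:25:31
3. Calculate the difference: 2024-06-10T09:25:31 - 2024-06-10T09:03:37 = 1314 seconds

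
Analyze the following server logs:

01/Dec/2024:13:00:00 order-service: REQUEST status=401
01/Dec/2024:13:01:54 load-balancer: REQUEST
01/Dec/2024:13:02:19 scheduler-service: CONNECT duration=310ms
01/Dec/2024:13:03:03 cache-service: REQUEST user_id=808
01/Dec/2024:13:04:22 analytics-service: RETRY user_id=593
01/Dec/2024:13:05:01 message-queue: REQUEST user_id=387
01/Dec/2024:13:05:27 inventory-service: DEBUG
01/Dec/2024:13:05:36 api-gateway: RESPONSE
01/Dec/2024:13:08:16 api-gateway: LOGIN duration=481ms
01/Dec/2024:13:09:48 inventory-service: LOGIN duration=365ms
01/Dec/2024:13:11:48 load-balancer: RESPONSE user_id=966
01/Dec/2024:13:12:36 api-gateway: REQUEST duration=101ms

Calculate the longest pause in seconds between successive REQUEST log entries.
455

To find the longest gap:

1. Extract all REQUEST events in chronological order
2. Calculate time differences between consecutive events
3. Find the maximum difference
4. Longest gap: 455 seconds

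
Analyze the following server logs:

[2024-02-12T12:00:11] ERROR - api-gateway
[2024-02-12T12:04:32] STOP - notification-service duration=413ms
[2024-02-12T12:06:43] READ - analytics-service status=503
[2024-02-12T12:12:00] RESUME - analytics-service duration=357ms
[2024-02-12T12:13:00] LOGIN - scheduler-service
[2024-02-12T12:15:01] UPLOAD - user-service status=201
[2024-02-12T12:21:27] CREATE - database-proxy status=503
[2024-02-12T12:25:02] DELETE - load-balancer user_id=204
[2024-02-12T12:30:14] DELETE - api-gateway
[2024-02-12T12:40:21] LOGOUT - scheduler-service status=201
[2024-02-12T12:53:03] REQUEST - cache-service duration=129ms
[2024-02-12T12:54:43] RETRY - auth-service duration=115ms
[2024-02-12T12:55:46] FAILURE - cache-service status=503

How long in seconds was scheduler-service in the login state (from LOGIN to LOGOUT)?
1641

To calculate state duration:

1. Find LOGIN event for scheduler-service: 2024-02-12T12:13:00
2. Find LOGOUT event for scheduler-service: 2024-02-12T12:40:21
3. Calculate duration: 2024-02-12T12:40:21 - 2024-02-12T12:13:00 = 1641 seconds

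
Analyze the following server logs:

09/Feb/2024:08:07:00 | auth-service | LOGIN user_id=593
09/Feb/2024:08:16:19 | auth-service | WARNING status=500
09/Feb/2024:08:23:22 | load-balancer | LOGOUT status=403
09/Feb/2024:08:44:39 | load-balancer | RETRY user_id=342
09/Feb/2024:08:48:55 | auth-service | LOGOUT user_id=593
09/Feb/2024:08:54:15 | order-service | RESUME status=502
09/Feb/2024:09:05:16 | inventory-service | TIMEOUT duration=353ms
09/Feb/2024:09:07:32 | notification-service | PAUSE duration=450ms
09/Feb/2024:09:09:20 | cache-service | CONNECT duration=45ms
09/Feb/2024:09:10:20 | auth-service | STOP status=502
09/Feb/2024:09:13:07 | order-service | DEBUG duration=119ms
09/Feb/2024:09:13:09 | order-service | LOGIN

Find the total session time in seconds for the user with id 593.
2515

To calculate session duration:

1. Find LOGIN event for user_id=593: 09/Feb/2024:08:07:00
2. Find LOGOUT event for user_id=593: 09/Feb/2024:08:48:55
3. Session duration: 09/Feb/2024:08:48:55 - 09/Feb/2024:08:07:00 = 2515 seconds (41 minutes)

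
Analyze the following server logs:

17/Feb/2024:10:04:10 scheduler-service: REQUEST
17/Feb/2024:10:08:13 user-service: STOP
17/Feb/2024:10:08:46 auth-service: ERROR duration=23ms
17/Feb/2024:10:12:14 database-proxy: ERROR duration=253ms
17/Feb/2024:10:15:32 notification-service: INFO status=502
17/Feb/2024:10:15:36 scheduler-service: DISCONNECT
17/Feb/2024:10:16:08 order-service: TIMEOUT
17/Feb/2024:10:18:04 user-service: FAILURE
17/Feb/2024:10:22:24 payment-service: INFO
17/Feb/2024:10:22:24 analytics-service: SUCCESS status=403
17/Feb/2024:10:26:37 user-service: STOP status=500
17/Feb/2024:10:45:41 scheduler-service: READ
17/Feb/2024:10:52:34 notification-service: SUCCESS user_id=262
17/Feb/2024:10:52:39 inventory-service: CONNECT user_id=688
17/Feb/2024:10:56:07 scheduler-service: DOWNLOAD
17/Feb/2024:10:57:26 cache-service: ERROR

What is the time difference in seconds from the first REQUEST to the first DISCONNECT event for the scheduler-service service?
686

To find the time between events:

1. Locate the first REQUEST event for scheduler-service: 17/Feb/2024:10:04:10
2. Locate the first DISCONNECT event for scheduler-service: 17/Feb/2024:10:15:36
3. Calculate the difference: 17/Feb/2024:10:15:36 - 17/Feb/2024:10:04:10 = 686 seconds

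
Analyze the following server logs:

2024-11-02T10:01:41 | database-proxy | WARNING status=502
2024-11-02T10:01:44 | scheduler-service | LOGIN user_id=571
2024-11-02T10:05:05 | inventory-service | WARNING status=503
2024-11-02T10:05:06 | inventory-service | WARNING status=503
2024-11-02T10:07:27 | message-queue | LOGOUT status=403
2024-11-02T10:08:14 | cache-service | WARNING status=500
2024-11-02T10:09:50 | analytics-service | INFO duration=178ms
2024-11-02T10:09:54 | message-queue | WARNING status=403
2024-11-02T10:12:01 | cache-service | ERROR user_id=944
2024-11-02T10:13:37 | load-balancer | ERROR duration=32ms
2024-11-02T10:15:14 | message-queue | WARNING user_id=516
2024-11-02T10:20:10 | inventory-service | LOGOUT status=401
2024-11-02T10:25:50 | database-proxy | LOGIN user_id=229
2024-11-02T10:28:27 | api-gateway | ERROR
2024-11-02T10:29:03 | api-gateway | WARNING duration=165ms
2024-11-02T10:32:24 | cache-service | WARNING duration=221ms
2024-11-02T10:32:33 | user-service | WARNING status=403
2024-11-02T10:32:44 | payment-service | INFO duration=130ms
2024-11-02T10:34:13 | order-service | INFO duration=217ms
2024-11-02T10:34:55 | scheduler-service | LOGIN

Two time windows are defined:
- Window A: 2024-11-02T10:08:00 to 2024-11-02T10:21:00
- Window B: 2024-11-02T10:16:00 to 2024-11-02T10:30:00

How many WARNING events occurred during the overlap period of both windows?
0

To find overlap events:

1. Window A: 2024-11-02T10:08:00 to 2024-11-02T10:21:00
2. Window B: 2024-11-02T10:16:00 to 2024-11-02T10:30:00
3. Overlap period: 2024-11-02T10:16:00 to 2024-11-02T10:21:00
4. Count WARNING events in overlap: 0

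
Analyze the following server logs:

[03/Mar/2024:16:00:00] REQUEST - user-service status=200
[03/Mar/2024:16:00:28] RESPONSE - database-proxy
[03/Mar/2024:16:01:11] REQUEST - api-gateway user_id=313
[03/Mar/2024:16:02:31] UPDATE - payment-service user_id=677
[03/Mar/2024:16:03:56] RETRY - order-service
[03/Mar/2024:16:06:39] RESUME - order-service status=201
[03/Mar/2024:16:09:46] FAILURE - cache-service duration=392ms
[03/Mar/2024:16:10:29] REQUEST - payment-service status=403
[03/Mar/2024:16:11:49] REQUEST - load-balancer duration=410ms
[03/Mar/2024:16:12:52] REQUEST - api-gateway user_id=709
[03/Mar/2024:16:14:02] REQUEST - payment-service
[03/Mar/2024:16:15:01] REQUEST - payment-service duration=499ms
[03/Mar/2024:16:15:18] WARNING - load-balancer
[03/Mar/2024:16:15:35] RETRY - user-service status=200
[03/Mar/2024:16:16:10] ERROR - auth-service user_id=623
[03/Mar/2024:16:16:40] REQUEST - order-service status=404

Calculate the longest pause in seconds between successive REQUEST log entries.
558

To find the longest gap:

1. Extract all REQUEST events in chronological order
2. Calculate time differences between consecutive events
3. Find the maximum difference
4. Longest gap: 558 seconds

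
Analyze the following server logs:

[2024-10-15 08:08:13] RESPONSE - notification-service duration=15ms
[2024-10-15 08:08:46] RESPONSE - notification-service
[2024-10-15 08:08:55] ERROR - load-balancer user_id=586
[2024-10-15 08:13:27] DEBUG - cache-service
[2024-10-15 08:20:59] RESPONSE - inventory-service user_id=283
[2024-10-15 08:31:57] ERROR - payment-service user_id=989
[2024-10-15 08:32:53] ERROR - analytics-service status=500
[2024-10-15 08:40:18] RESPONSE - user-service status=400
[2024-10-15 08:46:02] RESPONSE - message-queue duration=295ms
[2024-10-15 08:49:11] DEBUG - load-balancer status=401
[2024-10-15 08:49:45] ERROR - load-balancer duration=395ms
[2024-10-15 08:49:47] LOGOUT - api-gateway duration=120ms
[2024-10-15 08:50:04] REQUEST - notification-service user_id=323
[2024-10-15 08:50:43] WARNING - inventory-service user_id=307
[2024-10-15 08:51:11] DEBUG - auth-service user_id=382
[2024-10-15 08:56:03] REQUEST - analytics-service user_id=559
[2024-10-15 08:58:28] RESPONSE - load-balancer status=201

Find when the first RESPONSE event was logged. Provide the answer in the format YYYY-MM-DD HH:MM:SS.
2024-10-15 08:08:13

To find the first event:

1. Filter for all RESPONSE events
2. Sort by timestamp
3. Select the first one
4. Timestamp: 2024-10-15 08:08:13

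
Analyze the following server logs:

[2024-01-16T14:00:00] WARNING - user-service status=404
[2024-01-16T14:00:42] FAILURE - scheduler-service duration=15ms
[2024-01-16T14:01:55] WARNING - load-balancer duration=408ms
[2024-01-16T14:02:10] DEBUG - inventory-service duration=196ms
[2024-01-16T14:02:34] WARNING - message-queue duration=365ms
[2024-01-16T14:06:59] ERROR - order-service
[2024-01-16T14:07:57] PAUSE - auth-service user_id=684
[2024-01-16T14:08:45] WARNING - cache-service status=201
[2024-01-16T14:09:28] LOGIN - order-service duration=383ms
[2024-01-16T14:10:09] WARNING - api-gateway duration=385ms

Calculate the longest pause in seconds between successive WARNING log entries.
371

To find the longest gap:

1. Extract all WARNING events in chronological order
2. Calculate time differences between consecutive events
3. Find the maximum difference
4. Longest gap: 371 seconds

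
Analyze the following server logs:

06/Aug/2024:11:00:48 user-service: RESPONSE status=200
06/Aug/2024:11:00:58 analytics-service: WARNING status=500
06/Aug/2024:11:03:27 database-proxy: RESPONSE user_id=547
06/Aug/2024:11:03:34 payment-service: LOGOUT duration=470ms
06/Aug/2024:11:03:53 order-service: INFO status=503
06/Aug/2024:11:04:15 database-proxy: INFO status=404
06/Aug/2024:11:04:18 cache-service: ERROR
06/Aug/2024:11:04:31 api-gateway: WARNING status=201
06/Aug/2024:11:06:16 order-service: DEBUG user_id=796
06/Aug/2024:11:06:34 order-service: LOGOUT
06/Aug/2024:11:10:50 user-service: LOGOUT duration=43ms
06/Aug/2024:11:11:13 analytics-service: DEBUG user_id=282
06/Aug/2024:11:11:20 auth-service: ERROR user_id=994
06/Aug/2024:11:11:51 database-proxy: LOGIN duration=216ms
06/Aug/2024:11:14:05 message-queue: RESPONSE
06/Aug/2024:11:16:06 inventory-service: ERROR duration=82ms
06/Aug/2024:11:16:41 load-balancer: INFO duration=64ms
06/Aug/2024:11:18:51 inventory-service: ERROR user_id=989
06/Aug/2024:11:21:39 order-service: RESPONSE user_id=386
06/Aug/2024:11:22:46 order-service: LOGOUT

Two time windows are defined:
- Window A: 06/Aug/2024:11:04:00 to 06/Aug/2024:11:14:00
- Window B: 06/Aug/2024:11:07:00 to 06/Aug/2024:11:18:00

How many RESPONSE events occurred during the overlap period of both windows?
0

To find overlap events:

1. Window A: 06/Aug/2024:11:04:00 to 06/Aug/2024:11:14:00
2. Window B: 06/Aug/2024:11:07:00 to 06/Aug/2024:11:18:00
3. Overlap period: 06/Aug/2024:11:07:00 to 06/Aug/2024:11:14:00
4. Count RESPONSE events in overlap: 0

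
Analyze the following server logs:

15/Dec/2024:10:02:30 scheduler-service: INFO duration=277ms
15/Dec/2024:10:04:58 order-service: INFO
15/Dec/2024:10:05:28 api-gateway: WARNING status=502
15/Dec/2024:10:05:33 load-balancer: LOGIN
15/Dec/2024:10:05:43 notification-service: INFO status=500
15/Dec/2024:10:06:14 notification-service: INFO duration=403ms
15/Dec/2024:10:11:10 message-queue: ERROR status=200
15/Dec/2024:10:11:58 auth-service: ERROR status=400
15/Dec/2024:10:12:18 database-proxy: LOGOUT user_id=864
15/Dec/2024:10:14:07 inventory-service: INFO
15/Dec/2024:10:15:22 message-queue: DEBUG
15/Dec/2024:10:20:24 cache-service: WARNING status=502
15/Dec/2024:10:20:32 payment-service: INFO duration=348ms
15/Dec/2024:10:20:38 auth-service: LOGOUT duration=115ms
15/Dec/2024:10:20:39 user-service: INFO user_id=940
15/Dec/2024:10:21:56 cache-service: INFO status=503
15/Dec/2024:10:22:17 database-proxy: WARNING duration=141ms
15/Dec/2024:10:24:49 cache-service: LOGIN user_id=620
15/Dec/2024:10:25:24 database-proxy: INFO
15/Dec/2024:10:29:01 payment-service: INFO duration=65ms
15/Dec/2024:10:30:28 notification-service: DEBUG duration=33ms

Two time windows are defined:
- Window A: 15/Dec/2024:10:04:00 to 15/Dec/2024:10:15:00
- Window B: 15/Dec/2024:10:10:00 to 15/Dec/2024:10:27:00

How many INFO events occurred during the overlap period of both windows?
1

To find overlap events:

1. Window A: 15/Dec/2024:10:04:00 to 15/Dec/2024:10:15:00
2. Window B: 15/Dec/2024:10:10:00 to 15/Dec/2024:10:27:00
3. Overlap period: 15/Dec/2024:10:10:00 to 15/Dec/2024:10:15:00
4. Count INFO events in overlap: 1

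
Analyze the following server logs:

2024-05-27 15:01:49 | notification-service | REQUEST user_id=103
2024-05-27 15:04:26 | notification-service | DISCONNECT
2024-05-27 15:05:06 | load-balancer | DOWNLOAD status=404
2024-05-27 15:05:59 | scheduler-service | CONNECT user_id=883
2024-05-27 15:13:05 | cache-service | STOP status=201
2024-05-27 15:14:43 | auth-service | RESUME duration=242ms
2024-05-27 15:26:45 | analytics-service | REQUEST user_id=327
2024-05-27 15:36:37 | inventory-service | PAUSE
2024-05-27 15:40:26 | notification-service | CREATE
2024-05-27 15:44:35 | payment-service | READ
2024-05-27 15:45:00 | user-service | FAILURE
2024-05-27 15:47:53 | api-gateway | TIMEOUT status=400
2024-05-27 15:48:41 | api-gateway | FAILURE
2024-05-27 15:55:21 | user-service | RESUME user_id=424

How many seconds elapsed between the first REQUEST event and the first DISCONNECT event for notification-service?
157

To find the time between events:

1. Locate the first REQUEST event for notification-service: 2024-05-27 15:01:49
2. Locate the first DISCONNECT event for notification-service: 2024-05-27 15:04:26
3. Calculate the difference: 2024-05-27 15:04:26 - 2024-05-27 15:01:49 = 157 seconds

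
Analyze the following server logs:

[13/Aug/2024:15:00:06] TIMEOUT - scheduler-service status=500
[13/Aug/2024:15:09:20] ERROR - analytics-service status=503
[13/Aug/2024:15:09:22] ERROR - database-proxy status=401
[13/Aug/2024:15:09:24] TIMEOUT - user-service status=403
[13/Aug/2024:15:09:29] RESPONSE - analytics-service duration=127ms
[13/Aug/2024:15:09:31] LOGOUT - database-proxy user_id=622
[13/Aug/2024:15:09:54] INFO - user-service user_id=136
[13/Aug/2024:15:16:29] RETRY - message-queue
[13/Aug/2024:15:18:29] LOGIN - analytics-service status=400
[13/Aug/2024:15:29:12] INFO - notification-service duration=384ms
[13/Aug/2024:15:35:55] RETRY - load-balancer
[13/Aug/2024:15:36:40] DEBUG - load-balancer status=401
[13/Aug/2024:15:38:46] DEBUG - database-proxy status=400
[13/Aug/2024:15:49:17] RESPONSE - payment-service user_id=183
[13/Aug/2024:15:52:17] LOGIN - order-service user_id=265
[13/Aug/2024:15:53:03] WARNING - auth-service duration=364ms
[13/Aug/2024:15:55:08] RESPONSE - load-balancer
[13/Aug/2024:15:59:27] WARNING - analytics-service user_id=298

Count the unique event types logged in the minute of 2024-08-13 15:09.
5

To count unique event types:

1. Filter events in the minute starting at 2024-08-13 15:09
2. Extract event types from matching entries
3. Count unique types: 5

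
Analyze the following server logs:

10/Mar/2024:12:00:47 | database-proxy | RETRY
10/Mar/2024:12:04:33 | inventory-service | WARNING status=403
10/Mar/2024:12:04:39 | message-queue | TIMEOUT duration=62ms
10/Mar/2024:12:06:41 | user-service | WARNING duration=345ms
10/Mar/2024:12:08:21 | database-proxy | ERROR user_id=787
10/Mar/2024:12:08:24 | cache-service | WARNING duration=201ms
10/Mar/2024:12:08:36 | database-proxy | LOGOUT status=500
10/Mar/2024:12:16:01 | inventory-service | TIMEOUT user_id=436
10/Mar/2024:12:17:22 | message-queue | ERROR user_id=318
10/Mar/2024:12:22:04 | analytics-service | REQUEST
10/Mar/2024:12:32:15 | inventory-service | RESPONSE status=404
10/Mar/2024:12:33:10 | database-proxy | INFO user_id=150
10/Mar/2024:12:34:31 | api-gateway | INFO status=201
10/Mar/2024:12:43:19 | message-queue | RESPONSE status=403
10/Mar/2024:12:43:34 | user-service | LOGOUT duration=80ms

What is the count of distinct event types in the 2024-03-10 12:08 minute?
3

To count unique event types:

1. Filter events in the minute starting at 2024-03-10 12:08
2. Extract event types from matching entries
3. Count unique types: 3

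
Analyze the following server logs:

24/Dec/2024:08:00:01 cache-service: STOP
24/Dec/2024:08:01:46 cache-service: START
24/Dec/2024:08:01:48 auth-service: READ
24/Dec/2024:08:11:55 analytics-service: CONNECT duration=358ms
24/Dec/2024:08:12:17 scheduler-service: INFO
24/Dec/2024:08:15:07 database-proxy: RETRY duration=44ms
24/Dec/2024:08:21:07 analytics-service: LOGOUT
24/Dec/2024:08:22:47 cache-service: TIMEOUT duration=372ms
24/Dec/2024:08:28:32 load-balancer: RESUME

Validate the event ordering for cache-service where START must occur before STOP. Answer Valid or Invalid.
Invalid

To validate ordering:

1. Required order: START → STOP
2. Rule: START must occur before STOP
3. Check actual order of events for cache-service
4. Result: Invalid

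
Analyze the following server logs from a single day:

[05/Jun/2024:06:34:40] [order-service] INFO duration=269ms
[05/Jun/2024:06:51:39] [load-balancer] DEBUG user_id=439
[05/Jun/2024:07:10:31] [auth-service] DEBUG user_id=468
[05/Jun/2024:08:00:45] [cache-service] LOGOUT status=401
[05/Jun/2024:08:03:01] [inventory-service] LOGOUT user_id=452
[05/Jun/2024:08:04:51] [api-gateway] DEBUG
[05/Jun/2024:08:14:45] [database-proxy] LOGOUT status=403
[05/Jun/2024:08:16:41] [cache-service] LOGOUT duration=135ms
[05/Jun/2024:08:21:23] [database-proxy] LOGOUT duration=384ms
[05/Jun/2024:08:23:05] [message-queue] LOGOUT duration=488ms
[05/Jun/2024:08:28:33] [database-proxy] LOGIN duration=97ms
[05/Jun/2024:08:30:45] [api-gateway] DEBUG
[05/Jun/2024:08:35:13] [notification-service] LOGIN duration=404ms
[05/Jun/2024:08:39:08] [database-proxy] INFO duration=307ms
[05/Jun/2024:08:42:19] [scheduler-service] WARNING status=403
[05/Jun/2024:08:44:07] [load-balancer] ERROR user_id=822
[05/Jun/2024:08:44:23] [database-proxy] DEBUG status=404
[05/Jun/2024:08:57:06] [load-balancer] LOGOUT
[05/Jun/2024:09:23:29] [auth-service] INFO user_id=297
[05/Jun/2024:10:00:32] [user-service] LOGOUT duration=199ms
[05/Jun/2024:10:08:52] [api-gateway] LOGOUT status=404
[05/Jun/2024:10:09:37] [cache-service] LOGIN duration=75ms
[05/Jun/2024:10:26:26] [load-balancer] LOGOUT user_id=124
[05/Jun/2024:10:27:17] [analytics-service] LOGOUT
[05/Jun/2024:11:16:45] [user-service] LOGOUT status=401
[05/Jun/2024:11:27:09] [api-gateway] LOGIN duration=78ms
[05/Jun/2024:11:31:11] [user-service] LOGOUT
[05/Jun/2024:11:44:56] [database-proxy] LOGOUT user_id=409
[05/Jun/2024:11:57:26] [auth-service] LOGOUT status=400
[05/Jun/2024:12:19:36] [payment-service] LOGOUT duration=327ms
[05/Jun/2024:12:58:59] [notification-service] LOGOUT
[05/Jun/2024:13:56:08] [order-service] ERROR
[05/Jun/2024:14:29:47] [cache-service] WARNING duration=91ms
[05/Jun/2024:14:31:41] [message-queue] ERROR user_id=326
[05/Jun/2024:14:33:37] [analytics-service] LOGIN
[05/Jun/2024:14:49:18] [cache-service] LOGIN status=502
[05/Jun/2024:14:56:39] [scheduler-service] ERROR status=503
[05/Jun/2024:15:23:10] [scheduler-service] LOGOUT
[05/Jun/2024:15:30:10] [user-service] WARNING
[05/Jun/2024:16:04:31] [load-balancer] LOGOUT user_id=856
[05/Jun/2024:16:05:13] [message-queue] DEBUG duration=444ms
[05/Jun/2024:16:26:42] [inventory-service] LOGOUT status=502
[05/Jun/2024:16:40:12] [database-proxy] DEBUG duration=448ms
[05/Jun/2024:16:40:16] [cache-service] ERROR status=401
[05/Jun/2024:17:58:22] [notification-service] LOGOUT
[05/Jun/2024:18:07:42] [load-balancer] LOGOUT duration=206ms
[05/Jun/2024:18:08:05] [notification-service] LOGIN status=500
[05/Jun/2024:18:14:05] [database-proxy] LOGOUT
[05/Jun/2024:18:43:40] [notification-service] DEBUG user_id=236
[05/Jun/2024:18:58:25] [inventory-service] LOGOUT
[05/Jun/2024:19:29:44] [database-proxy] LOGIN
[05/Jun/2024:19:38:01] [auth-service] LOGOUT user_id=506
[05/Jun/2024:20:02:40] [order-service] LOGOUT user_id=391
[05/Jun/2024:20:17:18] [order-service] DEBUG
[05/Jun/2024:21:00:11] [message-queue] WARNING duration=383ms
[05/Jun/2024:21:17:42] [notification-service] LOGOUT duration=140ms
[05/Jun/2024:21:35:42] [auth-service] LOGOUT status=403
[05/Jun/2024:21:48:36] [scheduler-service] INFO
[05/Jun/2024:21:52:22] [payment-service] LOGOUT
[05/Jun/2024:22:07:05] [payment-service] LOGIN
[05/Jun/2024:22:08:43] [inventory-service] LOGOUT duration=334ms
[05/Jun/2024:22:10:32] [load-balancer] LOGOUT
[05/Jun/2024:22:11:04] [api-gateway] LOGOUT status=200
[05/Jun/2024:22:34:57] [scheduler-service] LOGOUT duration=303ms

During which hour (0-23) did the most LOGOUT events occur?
8

To find the peak hour:

1. Group all LOGOUT events by hour
2. Count events in each hour
3. Find hour with maximum count
4. Peak hour: 8 (with 7 events)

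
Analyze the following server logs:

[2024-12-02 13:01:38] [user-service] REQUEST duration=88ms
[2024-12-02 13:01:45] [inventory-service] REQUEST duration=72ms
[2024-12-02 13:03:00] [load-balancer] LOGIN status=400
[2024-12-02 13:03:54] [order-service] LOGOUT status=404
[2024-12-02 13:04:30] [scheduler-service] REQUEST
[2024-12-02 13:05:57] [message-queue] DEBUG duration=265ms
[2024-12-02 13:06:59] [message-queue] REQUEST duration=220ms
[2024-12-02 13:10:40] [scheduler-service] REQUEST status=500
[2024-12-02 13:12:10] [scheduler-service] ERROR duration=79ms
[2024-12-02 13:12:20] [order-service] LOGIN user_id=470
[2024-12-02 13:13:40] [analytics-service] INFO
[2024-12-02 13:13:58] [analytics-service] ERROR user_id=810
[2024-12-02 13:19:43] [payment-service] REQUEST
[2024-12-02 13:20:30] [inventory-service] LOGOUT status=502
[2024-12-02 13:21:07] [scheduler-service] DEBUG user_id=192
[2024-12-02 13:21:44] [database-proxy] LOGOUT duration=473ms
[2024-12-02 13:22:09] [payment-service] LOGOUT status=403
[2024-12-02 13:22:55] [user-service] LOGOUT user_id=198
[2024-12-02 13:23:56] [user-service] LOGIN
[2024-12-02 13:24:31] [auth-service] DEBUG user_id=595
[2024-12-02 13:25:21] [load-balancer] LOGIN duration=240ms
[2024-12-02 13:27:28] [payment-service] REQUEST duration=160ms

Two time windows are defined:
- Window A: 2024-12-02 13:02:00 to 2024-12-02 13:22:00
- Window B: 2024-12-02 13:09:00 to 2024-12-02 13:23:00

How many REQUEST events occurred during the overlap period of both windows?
2

To find overlap events:

1. Window A: 2024-12-02 13:02:00 to 2024-12-02 13:22:00
2. Window B: 2024-12-02 13:09:00 to 2024-12-02 13:23:00
3. Overlap period: 2024-12-02 13:09:00 to 2024-12-02 13:22:00
4. Count REQUEST events in overlap: 2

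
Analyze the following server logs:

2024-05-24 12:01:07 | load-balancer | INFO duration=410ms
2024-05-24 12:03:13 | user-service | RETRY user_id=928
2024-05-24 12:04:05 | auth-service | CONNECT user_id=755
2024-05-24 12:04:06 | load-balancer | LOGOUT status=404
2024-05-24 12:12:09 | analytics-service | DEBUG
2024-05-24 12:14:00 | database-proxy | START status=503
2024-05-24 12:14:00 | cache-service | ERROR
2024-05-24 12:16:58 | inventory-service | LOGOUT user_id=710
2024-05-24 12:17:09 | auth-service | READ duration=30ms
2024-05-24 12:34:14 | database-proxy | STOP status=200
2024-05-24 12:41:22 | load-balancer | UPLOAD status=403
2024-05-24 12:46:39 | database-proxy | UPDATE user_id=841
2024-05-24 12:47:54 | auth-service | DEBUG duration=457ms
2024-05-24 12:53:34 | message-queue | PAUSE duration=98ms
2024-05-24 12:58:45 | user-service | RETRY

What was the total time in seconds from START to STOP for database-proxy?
1214

To calculate state duration:

1. Find START event for database-proxy: 2024-05-24 12:14:00
2. Find STOP event for database-proxy: 2024-05-24 12:34:14
3. Calculate duration: 2024-05-24 12:34:14 - 2024-05-24 12:14:00 = 1214 seconds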